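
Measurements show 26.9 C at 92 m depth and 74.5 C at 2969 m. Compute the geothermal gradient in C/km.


dT = 74.5 - 26.9 = 47.6 C
dz = 2969 - 92 = 2877 m
gradient = dT/dz * 1000 = 47.6/2877 * 1000 = 16.545 C/km

16.545


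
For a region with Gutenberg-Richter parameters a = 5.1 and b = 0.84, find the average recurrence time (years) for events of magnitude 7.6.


log10(N) = 5.1 - 0.84*7.6 = -1.284
N = 10^-1.284 = 0.052
T = 1/N = 1/0.052 = 19.2309 years

19.2309


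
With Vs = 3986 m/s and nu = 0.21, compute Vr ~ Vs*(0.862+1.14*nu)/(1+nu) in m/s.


Numerator factor = 0.862 + 1.14*0.21 = 1.1014
Denominator = 1 + 0.21 = 1.21
Vr = 3986 * 1.1014 / 1.21 = 3628.25 m/s

3628.25


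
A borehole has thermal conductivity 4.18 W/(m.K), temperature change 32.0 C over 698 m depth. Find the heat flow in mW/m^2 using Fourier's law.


q = k * dT / dz * 1000
= 4.18 * 32.0 / 698 * 1000
= 0.191633 * 1000
= 191.6332 mW/m^2

191.6332


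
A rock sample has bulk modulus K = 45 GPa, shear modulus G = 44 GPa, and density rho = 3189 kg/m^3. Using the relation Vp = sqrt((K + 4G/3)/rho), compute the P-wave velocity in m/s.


First compute the effective modulus:
K + 4G/3 = 45e9 + 4*44e9/3 = 103666666666.67 Pa
Then divide by density:
103666666666.67 / 3189 = 32507578.1332 Pa/(kg/m^3)
Take the square root:
Vp = sqrt(32507578.1332) = 5701.54 m/s

5701.54


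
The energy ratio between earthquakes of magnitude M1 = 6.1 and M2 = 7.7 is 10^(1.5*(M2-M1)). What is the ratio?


M2 - M1 = 7.7 - 6.1 = 1.6
1.5 * 1.6 = 2.4
ratio = 10^2.4 = 251.19

251.19


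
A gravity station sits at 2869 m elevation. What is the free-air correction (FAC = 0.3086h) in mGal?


FAC = 0.3086 * h
= 0.3086 * 2869
= 885.3734 mGal

885.3734


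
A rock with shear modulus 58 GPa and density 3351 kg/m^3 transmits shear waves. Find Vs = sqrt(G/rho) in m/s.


Convert G to Pa: G = 58e9 Pa
Compute G/rho = 58e9 / 3351 = 17308266.1892
Vs = sqrt(17308266.1892) = 4160.32 m/s

4160.32


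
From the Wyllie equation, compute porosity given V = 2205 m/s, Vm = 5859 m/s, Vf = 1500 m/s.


1/V - 1/Vm = 1/2205 - 1/5859 = 0.00028284
1/Vf - 1/Vm = 1/1500 - 1/5859 = 0.00049599
phi = 0.00028284 / 0.00049599 = 0.5702

0.5702


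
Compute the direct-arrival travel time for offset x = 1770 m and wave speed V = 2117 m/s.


t = x / V
= 1770 / 2117
= 0.8361 s

0.8361


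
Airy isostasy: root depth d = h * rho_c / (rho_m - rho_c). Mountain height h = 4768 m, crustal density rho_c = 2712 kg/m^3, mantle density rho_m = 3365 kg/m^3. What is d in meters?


rho_m - rho_c = 3365 - 2712 = 653
d = 4768 * 2712 / 653
= 12930816 / 653
= 19802.17 m

19802.17


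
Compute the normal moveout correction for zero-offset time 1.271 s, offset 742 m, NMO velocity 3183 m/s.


x/Vnmo = 742/3183 = 0.233113
(x/Vnmo)^2 = 0.054342
t0^2 = 1.615441
sqrt(1.615441 + 0.054342) = 1.292201
dt = 1.292201 - 1.271 = 0.021201

0.021201


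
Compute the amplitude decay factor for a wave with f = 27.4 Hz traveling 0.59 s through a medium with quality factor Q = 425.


pi*f*t/Q = pi*27.4*0.59/425 = 0.119499
A/A0 = exp(-0.119499) = 0.887365

0.887365


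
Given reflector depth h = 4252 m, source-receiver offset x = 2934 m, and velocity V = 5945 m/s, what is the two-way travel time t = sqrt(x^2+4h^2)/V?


x^2 + 4h^2 = 2934^2 + 4*4252^2 = 8608356 + 72318016 = 80926372
sqrt(80926372) = 8995.9086
t = 8995.9086 / 5945 = 1.5132 s

1.5132


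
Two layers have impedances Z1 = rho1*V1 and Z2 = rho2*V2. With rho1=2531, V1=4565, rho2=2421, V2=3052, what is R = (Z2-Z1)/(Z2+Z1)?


Z1 = 2531 * 4565 = 11554015
Z2 = 2421 * 3052 = 7388892
R = (7388892 - 11554015) / (7388892 + 11554015) = -4165123 / 18942907 = -0.2199

-0.2199


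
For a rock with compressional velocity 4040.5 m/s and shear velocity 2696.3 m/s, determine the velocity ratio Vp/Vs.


Vp/Vs = 4040.5 / 2696.3
= 1.4985

1.4985


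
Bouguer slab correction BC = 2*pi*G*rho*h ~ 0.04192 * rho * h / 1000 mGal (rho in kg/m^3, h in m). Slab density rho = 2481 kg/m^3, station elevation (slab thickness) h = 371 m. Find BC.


BC = 0.04192 * rho * h / 1000
= 0.04192 * 2481 * 371 / 1000
= 38.5853 mGal

38.5853


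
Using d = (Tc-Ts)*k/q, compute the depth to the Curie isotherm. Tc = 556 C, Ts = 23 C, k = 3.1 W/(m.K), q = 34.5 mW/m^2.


T_Curie - T_surf = 556 - 23 = 533 C
Convert q to W/m^2: 34.5 mW/m^2 = 0.0345 W/m^2
d = 533 * 3.1 / 0.0345 = 47892.75 m

47892.75


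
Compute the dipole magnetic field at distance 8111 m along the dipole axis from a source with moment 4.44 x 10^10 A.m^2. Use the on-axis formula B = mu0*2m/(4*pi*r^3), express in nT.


m = 4.44 x 10^10 = 44400000000 A.m^2
2m = 88800000000 A.m^2
r^3 = 8111^3 = 533609071631
B = (4pi*10^-7) * 88800000000 / (4*pi * 533609071631) * 1e9
= 111589.371056 / 6705529357299.28 * 1e9
= 16.6414 nT

16.6414


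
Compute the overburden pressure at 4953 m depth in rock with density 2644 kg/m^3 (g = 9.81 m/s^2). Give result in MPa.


P = rho * g * z / 1e6
= 2644 * 9.81 * 4953 / 1e6
= 128469130.92 / 1e6
= 128.4691 MPa

128.4691


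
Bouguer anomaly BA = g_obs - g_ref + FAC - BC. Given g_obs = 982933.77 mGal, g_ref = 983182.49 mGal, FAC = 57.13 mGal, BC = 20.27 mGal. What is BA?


BA = g_obs - g_ref + FAC - BC
= 982933.77 - 983182.49 + 57.13 - 20.27
= -211.86 mGal

-211.86


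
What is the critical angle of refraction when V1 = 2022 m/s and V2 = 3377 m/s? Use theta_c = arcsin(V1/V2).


V1/V2 = 2022/3377 = 0.598756
theta_c = arcsin(0.598756) = 36.7809 degrees

36.7809


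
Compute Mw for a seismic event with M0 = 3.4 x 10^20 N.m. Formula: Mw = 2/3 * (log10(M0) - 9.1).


log10(M0) = log10(3.4 x 10^20) = 20.5315
Mw = 2/3 * (20.5315 - 9.1)
= 2/3 * 11.4315
= 7.62

7.62


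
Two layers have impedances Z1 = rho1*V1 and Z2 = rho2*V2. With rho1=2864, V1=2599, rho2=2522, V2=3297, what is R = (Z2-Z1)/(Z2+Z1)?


Z1 = 2864 * 2599 = 7443536
Z2 = 2522 * 3297 = 8315034
R = (8315034 - 7443536) / (8315034 + 7443536) = 871498 / 15758570 = 0.0553

0.0553


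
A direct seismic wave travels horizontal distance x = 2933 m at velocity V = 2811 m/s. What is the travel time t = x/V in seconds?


t = x / V
= 2933 / 2811
= 1.0434 s

1.0434


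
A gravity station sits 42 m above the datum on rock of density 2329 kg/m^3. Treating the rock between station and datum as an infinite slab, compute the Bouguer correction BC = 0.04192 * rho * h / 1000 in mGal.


BC = 0.04192 * rho * h / 1000
= 0.04192 * 2329 * 42 / 1000
= 4.1005 mGal

4.1005


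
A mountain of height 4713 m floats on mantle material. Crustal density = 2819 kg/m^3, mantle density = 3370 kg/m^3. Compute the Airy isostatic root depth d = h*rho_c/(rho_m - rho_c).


rho_m - rho_c = 3370 - 2819 = 551
d = 4713 * 2819 / 551
= 13285947 / 551
= 24112.43 m

24112.43


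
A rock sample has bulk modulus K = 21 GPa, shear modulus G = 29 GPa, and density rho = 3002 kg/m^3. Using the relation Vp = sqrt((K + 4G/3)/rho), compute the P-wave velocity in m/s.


First compute the effective modulus:
K + 4G/3 = 21e9 + 4*29e9/3 = 59666666666.67 Pa
Then divide by density:
59666666666.67 / 3002 = 19875638.4632 Pa/(kg/m^3)
Take the square root:
Vp = sqrt(19875638.4632) = 4458.21 m/s

4458.21


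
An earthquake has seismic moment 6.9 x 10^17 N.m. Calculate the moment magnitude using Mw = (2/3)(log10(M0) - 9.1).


log10(M0) = log10(6.9 x 10^17) = 17.8388
Mw = 2/3 * (17.8388 - 9.1)
= 2/3 * 8.7388
= 5.83

5.83


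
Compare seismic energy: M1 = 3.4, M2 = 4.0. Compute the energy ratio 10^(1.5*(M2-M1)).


M2 - M1 = 4.0 - 3.4 = 0.6
1.5 * 0.6 = 0.9
ratio = 10^0.9 = 7.94

7.94


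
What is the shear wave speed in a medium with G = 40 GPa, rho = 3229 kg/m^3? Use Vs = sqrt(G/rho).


Convert G to Pa: G = 40e9 Pa
Compute G/rho = 40e9 / 3229 = 12387736.1412
Vs = sqrt(12387736.1412) = 3519.62 m/s

3519.62


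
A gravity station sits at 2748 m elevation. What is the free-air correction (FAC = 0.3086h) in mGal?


FAC = 0.3086 * h
= 0.3086 * 2748
= 848.0328 mGal

848.0328


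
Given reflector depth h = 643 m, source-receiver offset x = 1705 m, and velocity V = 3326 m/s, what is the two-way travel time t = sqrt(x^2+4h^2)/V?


x^2 + 4h^2 = 1705^2 + 4*643^2 = 2907025 + 1653796 = 4560821
sqrt(4560821) = 2135.6079
t = 2135.6079 / 3326 = 0.6421 s

0.6421


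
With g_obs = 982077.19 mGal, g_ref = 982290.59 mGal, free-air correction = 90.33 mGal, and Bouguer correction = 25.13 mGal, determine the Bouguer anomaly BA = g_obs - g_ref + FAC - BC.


BA = g_obs - g_ref + FAC - BC
= 982077.19 - 982290.59 + 90.33 - 25.13
= -148.2 mGal

-148.2


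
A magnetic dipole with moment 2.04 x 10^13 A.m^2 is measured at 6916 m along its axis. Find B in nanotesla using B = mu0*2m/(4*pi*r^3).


m = 2.04 x 10^13 = 20400000000000 A.m^2
2m = 40800000000000 A.m^2
r^3 = 6916^3 = 330799583296
B = (4pi*10^-7) * 40800000000000 / (4*pi * 330799583296) * 1e9
= 51270792.106585 / 4156950162773.11 * 1e9
= 12333.7519 nT

12333.7519


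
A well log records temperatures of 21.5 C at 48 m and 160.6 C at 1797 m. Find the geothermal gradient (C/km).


dT = 160.6 - 21.5 = 139.1 C
dz = 1797 - 48 = 1749 m
gradient = dT/dz * 1000 = 139.1/1749 * 1000 = 79.5312 C/km

79.5312


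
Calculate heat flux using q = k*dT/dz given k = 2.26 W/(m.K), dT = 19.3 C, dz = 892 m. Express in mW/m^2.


q = k * dT / dz * 1000
= 2.26 * 19.3 / 892 * 1000
= 0.048899 * 1000
= 48.8991 mW/m^2

48.8991


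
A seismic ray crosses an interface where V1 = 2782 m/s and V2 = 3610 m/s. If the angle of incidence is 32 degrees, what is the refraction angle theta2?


sin(theta1) = sin(32 deg) = 0.529919
sin(theta2) = V2/V1 * sin(theta1) = 3610/2782 * 0.529919 = 0.687638
theta2 = arcsin(0.687638) = 43.4434 degrees

43.4434


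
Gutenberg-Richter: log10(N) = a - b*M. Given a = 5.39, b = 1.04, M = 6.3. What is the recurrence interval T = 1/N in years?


log10(N) = 5.39 - 1.04*6.3 = -1.162
N = 10^-1.162 = 0.068865
T = 1/N = 1/0.068865 = 14.5211 years

14.5211


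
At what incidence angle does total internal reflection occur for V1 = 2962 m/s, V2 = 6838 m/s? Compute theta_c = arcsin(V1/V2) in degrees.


V1/V2 = 2962/6838 = 0.433168
theta_c = arcsin(0.433168) = 25.6688 degrees

25.6688


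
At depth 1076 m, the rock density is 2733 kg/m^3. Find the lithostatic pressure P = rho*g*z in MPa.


P = rho * g * z / 1e6
= 2733 * 9.81 * 1076 / 1e6
= 28848345.48 / 1e6
= 28.8483 MPa

28.8483


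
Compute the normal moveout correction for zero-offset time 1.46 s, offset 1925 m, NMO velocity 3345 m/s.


x/Vnmo = 1925/3345 = 0.575486
(x/Vnmo)^2 = 0.331184
t0^2 = 2.1316
sqrt(2.1316 + 0.331184) = 1.569326
dt = 1.569326 - 1.46 = 0.109326

0.109326


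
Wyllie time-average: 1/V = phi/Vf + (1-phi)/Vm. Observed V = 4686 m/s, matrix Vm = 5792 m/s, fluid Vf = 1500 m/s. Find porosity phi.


1/V - 1/Vm = 1/4686 - 1/5792 = 4.075e-05
1/Vf - 1/Vm = 1/1500 - 1/5792 = 0.00049401
phi = 4.075e-05 / 0.00049401 = 0.0825

0.0825


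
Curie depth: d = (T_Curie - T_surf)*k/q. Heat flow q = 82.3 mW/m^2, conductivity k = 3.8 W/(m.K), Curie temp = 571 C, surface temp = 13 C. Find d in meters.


T_Curie - T_surf = 571 - 13 = 558 C
Convert q to W/m^2: 82.3 mW/m^2 = 0.0823 W/m^2
d = 558 * 3.8 / 0.0823 = 25764.28 m

25764.28


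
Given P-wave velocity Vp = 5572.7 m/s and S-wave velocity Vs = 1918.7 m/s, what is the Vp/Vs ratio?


Vp/Vs = 5572.7 / 1918.7
= 2.9044

2.9044


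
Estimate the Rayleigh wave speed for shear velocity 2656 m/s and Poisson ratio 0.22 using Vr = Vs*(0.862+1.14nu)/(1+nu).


Numerator factor = 0.862 + 1.14*0.22 = 1.1128
Denominator = 1 + 0.22 = 1.22
Vr = 2656 * 1.1128 / 1.22 = 2422.62 m/s

2422.62


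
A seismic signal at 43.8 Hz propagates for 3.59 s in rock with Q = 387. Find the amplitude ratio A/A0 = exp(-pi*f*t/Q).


pi*f*t/Q = pi*43.8*3.59/387 = 1.276461
A/A0 = exp(-1.276461) = 0.279023

0.279023


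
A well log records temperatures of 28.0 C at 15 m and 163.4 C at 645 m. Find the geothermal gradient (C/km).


dT = 163.4 - 28.0 = 135.4 C
dz = 645 - 15 = 630 m
gradient = dT/dz * 1000 = 135.4/630 * 1000 = 214.9206 C/km

214.9206


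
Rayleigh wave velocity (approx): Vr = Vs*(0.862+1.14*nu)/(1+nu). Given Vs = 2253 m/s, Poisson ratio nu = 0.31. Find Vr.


Numerator factor = 0.862 + 1.14*0.31 = 1.2154
Denominator = 1 + 0.31 = 1.31
Vr = 2253 * 1.2154 / 1.31 = 2090.3 m/s

2090.3


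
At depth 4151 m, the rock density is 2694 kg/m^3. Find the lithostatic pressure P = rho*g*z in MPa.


P = rho * g * z / 1e6
= 2694 * 9.81 * 4151 / 1e6
= 109703209.14 / 1e6
= 109.7032 MPa

109.7032


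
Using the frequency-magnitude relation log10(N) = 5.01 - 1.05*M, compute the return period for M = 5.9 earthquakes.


log10(N) = 5.01 - 1.05*5.9 = -1.185
N = 10^-1.185 = 0.065313
T = 1/N = 1/0.065313 = 15.3109 years

15.3109


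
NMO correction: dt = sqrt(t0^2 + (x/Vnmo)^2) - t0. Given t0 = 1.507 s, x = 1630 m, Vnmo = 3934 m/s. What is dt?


x/Vnmo = 1630/3934 = 0.414337
(x/Vnmo)^2 = 0.171675
t0^2 = 2.271049
sqrt(2.271049 + 0.171675) = 1.562922
dt = 1.562922 - 1.507 = 0.055922

0.055922


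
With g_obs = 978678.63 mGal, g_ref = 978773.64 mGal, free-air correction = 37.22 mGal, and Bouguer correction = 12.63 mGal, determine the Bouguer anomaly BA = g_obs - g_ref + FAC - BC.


BA = g_obs - g_ref + FAC - BC
= 978678.63 - 978773.64 + 37.22 - 12.63
= -70.42 mGal

-70.42


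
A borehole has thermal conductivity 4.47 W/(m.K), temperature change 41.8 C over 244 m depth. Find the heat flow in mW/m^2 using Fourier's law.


q = k * dT / dz * 1000
= 4.47 * 41.8 / 244 * 1000
= 0.765762 * 1000
= 765.7623 mW/m^2

765.7623


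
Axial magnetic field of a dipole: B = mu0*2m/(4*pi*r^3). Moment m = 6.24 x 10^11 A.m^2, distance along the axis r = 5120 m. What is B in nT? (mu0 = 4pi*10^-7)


m = 6.24 x 10^11 = 624000000000 A.m^2
2m = 1248000000000 A.m^2
r^3 = 5120^3 = 134217728000
B = (4pi*10^-7) * 1248000000000 / (4*pi * 134217728000) * 1e9
= 1568283.052672 / 1686629713065.25 * 1e9
= 929.8325 nT

929.8325


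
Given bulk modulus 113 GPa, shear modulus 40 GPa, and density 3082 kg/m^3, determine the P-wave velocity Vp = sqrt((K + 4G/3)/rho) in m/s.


First compute the effective modulus:
K + 4G/3 = 113e9 + 4*40e9/3 = 166333333333.33 Pa
Then divide by density:
166333333333.33 / 3082 = 53969284.0147 Pa/(kg/m^3)
Take the square root:
Vp = sqrt(53969284.0147) = 7346.38 m/s

7346.38


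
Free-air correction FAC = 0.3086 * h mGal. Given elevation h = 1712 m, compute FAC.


FAC = 0.3086 * h
= 0.3086 * 1712
= 528.3232 mGal

528.3232


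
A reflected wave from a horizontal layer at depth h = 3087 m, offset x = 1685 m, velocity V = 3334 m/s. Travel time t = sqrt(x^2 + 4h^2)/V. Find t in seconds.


x^2 + 4h^2 = 1685^2 + 4*3087^2 = 2839225 + 38118276 = 40957501
sqrt(40957501) = 6399.8048
t = 6399.8048 / 3334 = 1.9196 s

1.9196


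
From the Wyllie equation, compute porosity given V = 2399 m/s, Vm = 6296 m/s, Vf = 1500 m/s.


1/V - 1/Vm = 1/2399 - 1/6296 = 0.00025801
1/Vf - 1/Vm = 1/1500 - 1/6296 = 0.00050784
phi = 0.00025801 / 0.00050784 = 0.5081

0.5081


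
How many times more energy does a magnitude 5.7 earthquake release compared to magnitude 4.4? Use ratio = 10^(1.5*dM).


M2 - M1 = 5.7 - 4.4 = 1.3
1.5 * 1.3 = 1.95
ratio = 10^1.95 = 89.13

89.13


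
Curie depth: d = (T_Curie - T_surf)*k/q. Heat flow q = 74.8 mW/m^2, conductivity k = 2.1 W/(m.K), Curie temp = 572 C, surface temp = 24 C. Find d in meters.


T_Curie - T_surf = 572 - 24 = 548 C
Convert q to W/m^2: 74.8 mW/m^2 = 0.0748 W/m^2
d = 548 * 2.1 / 0.0748 = 15385.03 m

15385.03


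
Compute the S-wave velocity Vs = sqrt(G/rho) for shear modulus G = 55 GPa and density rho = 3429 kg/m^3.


Convert G to Pa: G = 55e9 Pa
Compute G/rho = 55e9 / 3429 = 16039661.709
Vs = sqrt(16039661.709) = 4004.95 m/s

4004.95


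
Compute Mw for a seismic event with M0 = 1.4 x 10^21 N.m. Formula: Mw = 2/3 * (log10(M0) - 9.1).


log10(M0) = log10(1.4 x 10^21) = 21.1461
Mw = 2/3 * (21.1461 - 9.1)
= 2/3 * 12.0461
= 8.03

8.03


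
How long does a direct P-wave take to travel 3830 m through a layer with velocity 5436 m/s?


t = x / V
= 3830 / 5436
= 0.7046 s

0.7046


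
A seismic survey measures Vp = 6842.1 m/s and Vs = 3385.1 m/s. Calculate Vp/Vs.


Vp/Vs = 6842.1 / 3385.1
= 2.0212

2.0212


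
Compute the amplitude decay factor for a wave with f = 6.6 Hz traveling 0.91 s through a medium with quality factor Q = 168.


pi*f*t/Q = pi*6.6*0.91/168 = 0.112312
A/A0 = exp(-0.112312) = 0.893765

0.893765


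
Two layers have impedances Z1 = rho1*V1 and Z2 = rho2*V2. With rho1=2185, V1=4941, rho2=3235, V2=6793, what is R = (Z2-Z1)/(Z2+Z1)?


Z1 = 2185 * 4941 = 10796085
Z2 = 3235 * 6793 = 21975355
R = (21975355 - 10796085) / (21975355 + 10796085) = 11179270 / 32771440 = 0.3411

0.3411


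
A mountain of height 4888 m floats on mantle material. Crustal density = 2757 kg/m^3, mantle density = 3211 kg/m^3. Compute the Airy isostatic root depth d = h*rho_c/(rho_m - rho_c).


rho_m - rho_c = 3211 - 2757 = 454
d = 4888 * 2757 / 454
= 13476216 / 454
= 29683.3 m

29683.3


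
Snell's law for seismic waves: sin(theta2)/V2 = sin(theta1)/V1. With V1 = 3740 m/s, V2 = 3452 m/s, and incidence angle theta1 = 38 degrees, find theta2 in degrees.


sin(theta1) = sin(38 deg) = 0.615661
sin(theta2) = V2/V1 * sin(theta1) = 3452/3740 * 0.615661 = 0.568252
theta2 = arcsin(0.568252) = 34.6284 degrees

34.6284


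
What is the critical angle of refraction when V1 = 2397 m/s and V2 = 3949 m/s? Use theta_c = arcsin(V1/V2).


V1/V2 = 2397/3949 = 0.606989
theta_c = arcsin(0.606989) = 37.3721 degrees

37.3721


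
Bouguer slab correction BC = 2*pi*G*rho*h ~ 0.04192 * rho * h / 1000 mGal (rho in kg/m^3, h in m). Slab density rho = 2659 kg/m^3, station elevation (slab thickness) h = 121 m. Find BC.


BC = 0.04192 * rho * h / 1000
= 0.04192 * 2659 * 121 / 1000
= 13.4873 mGal

13.4873


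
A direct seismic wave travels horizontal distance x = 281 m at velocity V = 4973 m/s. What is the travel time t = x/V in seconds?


t = x / V
= 281 / 4973
= 0.0565 s

0.0565


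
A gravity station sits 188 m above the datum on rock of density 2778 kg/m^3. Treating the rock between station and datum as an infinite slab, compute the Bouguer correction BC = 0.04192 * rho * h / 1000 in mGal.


BC = 0.04192 * rho * h / 1000
= 0.04192 * 2778 * 188 / 1000
= 21.8933 mGal

21.8933


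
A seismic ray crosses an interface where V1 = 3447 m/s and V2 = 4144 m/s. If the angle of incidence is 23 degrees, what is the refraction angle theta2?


sin(theta1) = sin(23 deg) = 0.390731
sin(theta2) = V2/V1 * sin(theta1) = 4144/3447 * 0.390731 = 0.469739
theta2 = arcsin(0.469739) = 28.0173 degrees

28.0173


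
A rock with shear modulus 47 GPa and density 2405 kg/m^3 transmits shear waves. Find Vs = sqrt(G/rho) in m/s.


Convert G to Pa: G = 47e9 Pa
Compute G/rho = 47e9 / 2405 = 19542619.5426
Vs = sqrt(19542619.5426) = 4420.7 m/s

4420.7


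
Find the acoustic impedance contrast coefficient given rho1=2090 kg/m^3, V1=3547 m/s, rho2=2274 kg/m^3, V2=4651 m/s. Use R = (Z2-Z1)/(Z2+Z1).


Z1 = 2090 * 3547 = 7413230
Z2 = 2274 * 4651 = 10576374
R = (10576374 - 7413230) / (10576374 + 7413230) = 3163144 / 17989604 = 0.1758

0.1758


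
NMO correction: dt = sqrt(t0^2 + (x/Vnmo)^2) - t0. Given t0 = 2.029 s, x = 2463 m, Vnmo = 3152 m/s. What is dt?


x/Vnmo = 2463/3152 = 0.781409
(x/Vnmo)^2 = 0.610599
t0^2 = 4.116841
sqrt(4.116841 + 0.610599) = 2.174268
dt = 2.174268 - 2.029 = 0.145268

0.145268


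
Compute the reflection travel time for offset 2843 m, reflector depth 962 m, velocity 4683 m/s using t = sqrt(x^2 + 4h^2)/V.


x^2 + 4h^2 = 2843^2 + 4*962^2 = 8082649 + 3701776 = 11784425
sqrt(11784425) = 3432.845
t = 3432.845 / 4683 = 0.733 s

0.733


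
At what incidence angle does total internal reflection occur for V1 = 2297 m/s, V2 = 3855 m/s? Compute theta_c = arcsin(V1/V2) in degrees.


V1/V2 = 2297/3855 = 0.59585
theta_c = arcsin(0.59585) = 36.5732 degrees

36.5732


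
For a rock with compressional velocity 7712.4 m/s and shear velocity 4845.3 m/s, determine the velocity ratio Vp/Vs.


Vp/Vs = 7712.4 / 4845.3
= 1.5917

1.5917


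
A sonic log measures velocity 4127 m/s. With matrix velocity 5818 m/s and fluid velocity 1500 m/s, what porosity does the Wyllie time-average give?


1/V - 1/Vm = 1/4127 - 1/5818 = 7.043e-05
1/Vf - 1/Vm = 1/1500 - 1/5818 = 0.00049479
phi = 7.043e-05 / 0.00049479 = 0.1423

0.1423


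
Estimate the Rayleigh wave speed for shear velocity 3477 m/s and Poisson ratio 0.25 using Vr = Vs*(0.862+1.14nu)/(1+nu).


Numerator factor = 0.862 + 1.14*0.25 = 1.147
Denominator = 1 + 0.25 = 1.25
Vr = 3477 * 1.147 / 1.25 = 3190.5 m/s

3190.5


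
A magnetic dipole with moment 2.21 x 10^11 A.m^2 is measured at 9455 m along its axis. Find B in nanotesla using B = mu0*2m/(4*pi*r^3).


m = 2.21 x 10^11 = 221000000000 A.m^2
2m = 442000000000 A.m^2
r^3 = 9455^3 = 845248871375
B = (4pi*10^-7) * 442000000000 / (4*pi * 845248871375) * 1e9
= 555433.581155 / 10621710579067.06 * 1e9
= 52.2923 nT

52.2923


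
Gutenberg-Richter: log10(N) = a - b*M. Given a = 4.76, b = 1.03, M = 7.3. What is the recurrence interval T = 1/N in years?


log10(N) = 4.76 - 1.03*7.3 = -2.759
N = 10^-2.759 = 0.001742
T = 1/N = 1/0.001742 = 574.1165 years

574.1165


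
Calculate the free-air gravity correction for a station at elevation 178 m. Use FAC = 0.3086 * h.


FAC = 0.3086 * h
= 0.3086 * 178
= 54.9308 mGal

54.9308


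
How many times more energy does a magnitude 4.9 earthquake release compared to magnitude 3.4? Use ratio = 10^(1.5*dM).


M2 - M1 = 4.9 - 3.4 = 1.5
1.5 * 1.5 = 2.25
ratio = 10^2.25 = 177.83

177.83


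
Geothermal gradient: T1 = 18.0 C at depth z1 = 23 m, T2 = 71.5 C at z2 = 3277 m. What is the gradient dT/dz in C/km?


dT = 71.5 - 18.0 = 53.5 C
dz = 3277 - 23 = 3254 m
gradient = dT/dz * 1000 = 53.5/3254 * 1000 = 16.4413 C/km

16.4413


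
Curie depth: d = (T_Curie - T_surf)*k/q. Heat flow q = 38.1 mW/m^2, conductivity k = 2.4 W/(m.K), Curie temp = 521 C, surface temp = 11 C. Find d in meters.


T_Curie - T_surf = 521 - 11 = 510 C
Convert q to W/m^2: 38.1 mW/m^2 = 0.0381 W/m^2
d = 510 * 2.4 / 0.0381 = 32125.98 m

32125.98


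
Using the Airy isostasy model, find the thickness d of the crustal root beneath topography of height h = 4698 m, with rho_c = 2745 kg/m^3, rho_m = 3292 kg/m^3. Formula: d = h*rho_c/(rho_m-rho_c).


rho_m - rho_c = 3292 - 2745 = 547
d = 4698 * 2745 / 547
= 12896010 / 547
= 23575.89 m

23575.89


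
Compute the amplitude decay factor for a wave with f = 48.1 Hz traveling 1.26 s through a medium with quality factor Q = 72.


pi*f*t/Q = pi*48.1*1.26/72 = 2.644436
A/A0 = exp(-2.644436) = 0.071045

0.071045


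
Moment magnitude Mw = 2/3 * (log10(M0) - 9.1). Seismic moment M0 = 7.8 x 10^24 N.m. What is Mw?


log10(M0) = log10(7.8 x 10^24) = 24.8921
Mw = 2/3 * (24.8921 - 9.1)
= 2/3 * 15.7921
= 10.53

10.53


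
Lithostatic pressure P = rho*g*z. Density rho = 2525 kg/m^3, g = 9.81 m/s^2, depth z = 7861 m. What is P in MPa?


P = rho * g * z / 1e6
= 2525 * 9.81 * 7861 / 1e6
= 194718935.25 / 1e6
= 194.7189 MPa

194.7189


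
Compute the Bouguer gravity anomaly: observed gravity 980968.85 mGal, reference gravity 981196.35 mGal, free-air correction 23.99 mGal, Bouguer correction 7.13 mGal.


BA = g_obs - g_ref + FAC - BC
= 980968.85 - 981196.35 + 23.99 - 7.13
= -210.64 mGal

-210.64


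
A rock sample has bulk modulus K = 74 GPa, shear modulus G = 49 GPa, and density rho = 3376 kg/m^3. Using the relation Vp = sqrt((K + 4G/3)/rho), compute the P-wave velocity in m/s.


First compute the effective modulus:
K + 4G/3 = 74e9 + 4*49e9/3 = 139333333333.33 Pa
Then divide by density:
139333333333.33 / 3376 = 41271721.9589 Pa/(kg/m^3)
Take the square root:
Vp = sqrt(41271721.9589) = 6424.31 m/s

6424.31


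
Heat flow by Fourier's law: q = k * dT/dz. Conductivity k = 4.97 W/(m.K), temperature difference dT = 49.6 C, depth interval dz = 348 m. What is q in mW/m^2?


q = k * dT / dz * 1000
= 4.97 * 49.6 / 348 * 1000
= 0.708368 * 1000
= 708.3678 mW/m^2

708.3678


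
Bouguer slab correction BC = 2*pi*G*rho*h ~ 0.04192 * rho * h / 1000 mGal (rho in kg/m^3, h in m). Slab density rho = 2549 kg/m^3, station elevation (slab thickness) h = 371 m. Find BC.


BC = 0.04192 * rho * h / 1000
= 0.04192 * 2549 * 371 / 1000
= 39.6429 mGal

39.6429


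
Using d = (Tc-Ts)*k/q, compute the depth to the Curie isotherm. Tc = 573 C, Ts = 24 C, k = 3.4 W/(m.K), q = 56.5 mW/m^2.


T_Curie - T_surf = 573 - 24 = 549 C
Convert q to W/m^2: 56.5 mW/m^2 = 0.0565 W/m^2
d = 549 * 3.4 / 0.0565 = 33037.17 m

33037.17


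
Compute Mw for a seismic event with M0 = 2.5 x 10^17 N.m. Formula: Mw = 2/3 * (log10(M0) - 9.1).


log10(M0) = log10(2.5 x 10^17) = 17.3979
Mw = 2/3 * (17.3979 - 9.1)
= 2/3 * 8.2979
= 5.53

5.53


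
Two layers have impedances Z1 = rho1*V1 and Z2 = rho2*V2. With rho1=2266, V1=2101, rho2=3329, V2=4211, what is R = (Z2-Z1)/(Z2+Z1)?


Z1 = 2266 * 2101 = 4760866
Z2 = 3329 * 4211 = 14018419
R = (14018419 - 4760866) / (14018419 + 4760866) = 9257553 / 18779285 = 0.493

0.493


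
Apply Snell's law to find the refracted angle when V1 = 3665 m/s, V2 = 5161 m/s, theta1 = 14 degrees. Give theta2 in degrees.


sin(theta1) = sin(14 deg) = 0.241922
sin(theta2) = V2/V1 * sin(theta1) = 5161/3665 * 0.241922 = 0.340671
theta2 = arcsin(0.340671) = 19.9178 degrees

19.9178


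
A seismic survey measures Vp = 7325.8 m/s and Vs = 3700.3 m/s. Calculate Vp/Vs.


Vp/Vs = 7325.8 / 3700.3
= 1.9798

1.9798


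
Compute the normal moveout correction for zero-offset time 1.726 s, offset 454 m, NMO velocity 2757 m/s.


x/Vnmo = 454/2757 = 0.164672
(x/Vnmo)^2 = 0.027117
t0^2 = 2.979076
sqrt(2.979076 + 0.027117) = 1.733838
dt = 1.733838 - 1.726 = 0.007838

0.007838


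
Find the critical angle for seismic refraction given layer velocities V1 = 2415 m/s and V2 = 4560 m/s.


V1/V2 = 2415/4560 = 0.529605
theta_c = arcsin(0.529605) = 31.9788 degrees

31.9788


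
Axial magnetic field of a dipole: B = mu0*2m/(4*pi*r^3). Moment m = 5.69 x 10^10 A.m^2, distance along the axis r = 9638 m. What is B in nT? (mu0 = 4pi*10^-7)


m = 5.69 x 10^10 = 56900000000 A.m^2
2m = 113800000000 A.m^2
r^3 = 9638^3 = 895283882072
B = (4pi*10^-7) * 113800000000 / (4*pi * 895283882072) * 1e9
= 143005.297591 / 11250469067178.98 * 1e9
= 12.7111 nT

12.7111


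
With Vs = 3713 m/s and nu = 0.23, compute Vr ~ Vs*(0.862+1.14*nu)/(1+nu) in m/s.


Numerator factor = 0.862 + 1.14*0.23 = 1.1242
Denominator = 1 + 0.23 = 1.23
Vr = 3713 * 1.1242 / 1.23 = 3393.62 m/s

3393.62


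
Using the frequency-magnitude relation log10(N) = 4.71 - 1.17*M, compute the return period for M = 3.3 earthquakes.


log10(N) = 4.71 - 1.17*3.3 = 0.849
N = 10^0.849 = 7.063176
T = 1/N = 1/7.063176 = 0.1416 years

0.1416


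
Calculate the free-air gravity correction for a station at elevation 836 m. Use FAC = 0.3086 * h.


FAC = 0.3086 * h
= 0.3086 * 836
= 257.9896 mGal

257.9896


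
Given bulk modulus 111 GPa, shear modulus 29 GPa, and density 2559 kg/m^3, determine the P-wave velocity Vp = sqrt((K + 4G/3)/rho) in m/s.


First compute the effective modulus:
K + 4G/3 = 111e9 + 4*29e9/3 = 149666666666.67 Pa
Then divide by density:
149666666666.67 / 2559 = 58486387.9119 Pa/(kg/m^3)
Take the square root:
Vp = sqrt(58486387.9119) = 7647.64 m/s

7647.64


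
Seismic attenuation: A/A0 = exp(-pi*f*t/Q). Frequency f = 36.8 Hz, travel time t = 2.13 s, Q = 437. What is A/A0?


pi*f*t/Q = pi*36.8*2.13/437 = 0.563503
A/A0 = exp(-0.563503) = 0.569212

0.569212


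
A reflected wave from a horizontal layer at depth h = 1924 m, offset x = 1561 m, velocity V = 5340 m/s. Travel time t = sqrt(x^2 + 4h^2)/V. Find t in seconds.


x^2 + 4h^2 = 1561^2 + 4*1924^2 = 2436721 + 14807104 = 17243825
sqrt(17243825) = 4152.5685
t = 4152.5685 / 5340 = 0.7776 s

0.7776


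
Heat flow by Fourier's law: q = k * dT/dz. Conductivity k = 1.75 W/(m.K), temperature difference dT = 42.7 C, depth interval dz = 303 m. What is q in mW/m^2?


q = k * dT / dz * 1000
= 1.75 * 42.7 / 303 * 1000
= 0.246617 * 1000
= 246.6172 mW/m^2

246.6172


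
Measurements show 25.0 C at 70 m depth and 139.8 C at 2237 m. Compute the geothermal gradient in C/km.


dT = 139.8 - 25.0 = 114.8 C
dz = 2237 - 70 = 2167 m
gradient = dT/dz * 1000 = 114.8/2167 * 1000 = 52.9765 C/km

52.9765


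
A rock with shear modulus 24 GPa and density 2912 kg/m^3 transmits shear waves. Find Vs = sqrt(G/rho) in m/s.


Convert G to Pa: G = 24e9 Pa
Compute G/rho = 24e9 / 2912 = 8241758.2418
Vs = sqrt(8241758.2418) = 2870.85 m/s

2870.85


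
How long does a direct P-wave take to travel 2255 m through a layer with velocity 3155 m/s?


t = x / V
= 2255 / 3155
= 0.7147 s

0.7147


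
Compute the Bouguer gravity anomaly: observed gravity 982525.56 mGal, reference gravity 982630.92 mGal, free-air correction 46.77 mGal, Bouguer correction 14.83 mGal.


BA = g_obs - g_ref + FAC - BC
= 982525.56 - 982630.92 + 46.77 - 14.83
= -73.42 mGal

-73.42


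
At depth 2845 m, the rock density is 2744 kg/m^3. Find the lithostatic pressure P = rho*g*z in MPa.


P = rho * g * z / 1e6
= 2744 * 9.81 * 2845 / 1e6
= 76583530.8 / 1e6
= 76.5835 MPa

76.5835


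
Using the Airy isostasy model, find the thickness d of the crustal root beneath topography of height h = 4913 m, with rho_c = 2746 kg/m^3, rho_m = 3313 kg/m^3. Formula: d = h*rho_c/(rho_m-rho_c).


rho_m - rho_c = 3313 - 2746 = 567
d = 4913 * 2746 / 567
= 13491098 / 567
= 23793.82 m

23793.82


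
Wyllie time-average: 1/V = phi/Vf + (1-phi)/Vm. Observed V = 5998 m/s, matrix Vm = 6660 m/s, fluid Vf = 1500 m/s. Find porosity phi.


1/V - 1/Vm = 1/5998 - 1/6660 = 1.657e-05
1/Vf - 1/Vm = 1/1500 - 1/6660 = 0.00051652
phi = 1.657e-05 / 0.00051652 = 0.0321

0.0321


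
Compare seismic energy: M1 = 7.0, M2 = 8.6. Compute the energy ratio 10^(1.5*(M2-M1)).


M2 - M1 = 8.6 - 7.0 = 1.6
1.5 * 1.6 = 2.4
ratio = 10^2.4 = 251.19

251.19


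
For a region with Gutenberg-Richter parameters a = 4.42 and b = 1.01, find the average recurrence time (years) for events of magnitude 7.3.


log10(N) = 4.42 - 1.01*7.3 = -2.953
N = 10^-2.953 = 0.001114
T = 1/N = 1/0.001114 = 897.4288 years

897.4288


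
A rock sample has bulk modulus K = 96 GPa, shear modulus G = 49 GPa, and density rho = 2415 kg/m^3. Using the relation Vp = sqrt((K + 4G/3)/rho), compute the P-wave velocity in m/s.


First compute the effective modulus:
K + 4G/3 = 96e9 + 4*49e9/3 = 161333333333.33 Pa
Then divide by density:
161333333333.33 / 2415 = 66804692.8916 Pa/(kg/m^3)
Take the square root:
Vp = sqrt(66804692.8916) = 8173.41 m/s

8173.41


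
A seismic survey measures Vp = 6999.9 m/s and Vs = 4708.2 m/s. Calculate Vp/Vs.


Vp/Vs = 6999.9 / 4708.2
= 1.4867

1.4867


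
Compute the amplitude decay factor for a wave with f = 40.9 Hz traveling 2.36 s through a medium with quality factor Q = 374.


pi*f*t/Q = pi*40.9*2.36/374 = 0.8108
A/A0 = exp(-0.8108) = 0.444502

0.444502


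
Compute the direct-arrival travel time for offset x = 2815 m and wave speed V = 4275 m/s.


t = x / V
= 2815 / 4275
= 0.6585 s

0.6585


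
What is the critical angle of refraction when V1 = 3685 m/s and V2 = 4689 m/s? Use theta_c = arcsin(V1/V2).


V1/V2 = 3685/4689 = 0.785882
theta_c = arcsin(0.785882) = 51.8023 degrees

51.8023


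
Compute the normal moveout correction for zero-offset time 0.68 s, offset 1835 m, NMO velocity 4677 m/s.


x/Vnmo = 1835/4677 = 0.392346
(x/Vnmo)^2 = 0.153935
t0^2 = 0.4624
sqrt(0.4624 + 0.153935) = 0.78507
dt = 0.78507 - 0.68 = 0.10507

0.10507


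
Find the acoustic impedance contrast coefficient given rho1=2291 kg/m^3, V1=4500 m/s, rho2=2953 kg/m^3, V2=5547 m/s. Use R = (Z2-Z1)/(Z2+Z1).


Z1 = 2291 * 4500 = 10309500
Z2 = 2953 * 5547 = 16380291
R = (16380291 - 10309500) / (16380291 + 10309500) = 6070791 / 26689791 = 0.2275

0.2275


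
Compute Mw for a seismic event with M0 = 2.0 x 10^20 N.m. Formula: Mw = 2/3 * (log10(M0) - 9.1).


log10(M0) = log10(2.0 x 10^20) = 20.301
Mw = 2/3 * (20.301 - 9.1)
= 2/3 * 11.201
= 7.47

7.47


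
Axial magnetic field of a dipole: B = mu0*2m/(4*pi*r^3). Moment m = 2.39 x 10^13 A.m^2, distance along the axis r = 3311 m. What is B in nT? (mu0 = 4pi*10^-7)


m = 2.39 x 10^13 = 23900000000000 A.m^2
2m = 47800000000000 A.m^2
r^3 = 3311^3 = 36297569231
B = (4pi*10^-7) * 47800000000000 / (4*pi * 36297569231) * 1e9
= 60067251.536637 / 456128707357.11 * 1e9
= 131689.2591 nT

131689.2591


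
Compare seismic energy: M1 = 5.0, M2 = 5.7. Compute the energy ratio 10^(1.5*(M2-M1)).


M2 - M1 = 5.7 - 5.0 = 0.7
1.5 * 0.7 = 1.05
ratio = 10^1.05 = 11.22

11.22


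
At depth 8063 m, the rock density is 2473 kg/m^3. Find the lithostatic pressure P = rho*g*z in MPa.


P = rho * g * z / 1e6
= 2473 * 9.81 * 8063 / 1e6
= 195609428.19 / 1e6
= 195.6094 MPa

195.6094


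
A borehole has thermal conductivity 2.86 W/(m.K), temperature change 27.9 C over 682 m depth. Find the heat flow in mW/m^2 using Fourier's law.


q = k * dT / dz * 1000
= 2.86 * 27.9 / 682 * 1000
= 0.117 * 1000
= 117.0 mW/m^2

117.0


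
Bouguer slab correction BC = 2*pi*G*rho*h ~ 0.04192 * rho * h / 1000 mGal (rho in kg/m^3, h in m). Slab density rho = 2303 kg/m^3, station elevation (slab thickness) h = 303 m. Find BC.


BC = 0.04192 * rho * h / 1000
= 0.04192 * 2303 * 303 / 1000
= 29.2522 mGal

29.2522


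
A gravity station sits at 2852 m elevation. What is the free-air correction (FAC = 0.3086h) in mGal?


FAC = 0.3086 * h
= 0.3086 * 2852
= 880.1272 mGal

880.1272


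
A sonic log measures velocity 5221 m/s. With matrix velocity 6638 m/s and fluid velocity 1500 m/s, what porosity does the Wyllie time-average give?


1/V - 1/Vm = 1/5221 - 1/6638 = 4.089e-05
1/Vf - 1/Vm = 1/1500 - 1/6638 = 0.00051602
phi = 4.089e-05 / 0.00051602 = 0.0792

0.0792


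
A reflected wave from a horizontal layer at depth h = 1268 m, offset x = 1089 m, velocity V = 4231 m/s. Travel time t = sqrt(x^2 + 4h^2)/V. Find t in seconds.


x^2 + 4h^2 = 1089^2 + 4*1268^2 = 1185921 + 6431296 = 7617217
sqrt(7617217) = 2759.9306
t = 2759.9306 / 4231 = 0.6523 s

0.6523


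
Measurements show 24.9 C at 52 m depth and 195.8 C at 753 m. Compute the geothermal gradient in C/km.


dT = 195.8 - 24.9 = 170.9 C
dz = 753 - 52 = 701 m
gradient = dT/dz * 1000 = 170.9/701 * 1000 = 243.7946 C/km

243.7946


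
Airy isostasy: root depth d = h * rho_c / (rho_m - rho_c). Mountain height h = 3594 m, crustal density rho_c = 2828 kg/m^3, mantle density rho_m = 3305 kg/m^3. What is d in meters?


rho_m - rho_c = 3305 - 2828 = 477
d = 3594 * 2828 / 477
= 10163832 / 477
= 21307.82 m

21307.82


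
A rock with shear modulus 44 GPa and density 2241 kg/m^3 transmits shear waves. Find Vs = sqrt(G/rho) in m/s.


Convert G to Pa: G = 44e9 Pa
Compute G/rho = 44e9 / 2241 = 19634091.9232
Vs = sqrt(19634091.9232) = 4431.04 m/s

4431.04


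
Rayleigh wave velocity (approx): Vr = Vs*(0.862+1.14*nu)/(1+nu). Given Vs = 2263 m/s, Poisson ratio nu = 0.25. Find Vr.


Numerator factor = 0.862 + 1.14*0.25 = 1.147
Denominator = 1 + 0.25 = 1.25
Vr = 2263 * 1.147 / 1.25 = 2076.53 m/s

2076.53


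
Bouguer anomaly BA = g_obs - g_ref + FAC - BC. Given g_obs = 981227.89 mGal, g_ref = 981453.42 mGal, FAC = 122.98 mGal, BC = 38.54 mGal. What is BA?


BA = g_obs - g_ref + FAC - BC
= 981227.89 - 981453.42 + 122.98 - 38.54
= -141.09 mGal

-141.09


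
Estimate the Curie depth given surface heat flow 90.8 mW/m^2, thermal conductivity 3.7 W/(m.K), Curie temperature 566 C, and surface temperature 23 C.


T_Curie - T_surf = 566 - 23 = 543 C
Convert q to W/m^2: 90.8 mW/m^2 = 0.0908 W/m^2
d = 543 * 3.7 / 0.0908 = 22126.65 m

22126.65


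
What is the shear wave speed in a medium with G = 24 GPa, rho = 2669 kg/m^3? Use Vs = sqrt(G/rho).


Convert G to Pa: G = 24e9 Pa
Compute G/rho = 24e9 / 2669 = 8992131.8846
Vs = sqrt(8992131.8846) = 2998.69 m/s

2998.69


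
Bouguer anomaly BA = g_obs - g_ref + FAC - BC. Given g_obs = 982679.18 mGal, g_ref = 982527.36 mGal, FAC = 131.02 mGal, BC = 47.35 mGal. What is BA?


BA = g_obs - g_ref + FAC - BC
= 982679.18 - 982527.36 + 131.02 - 47.35
= 235.49 mGal

235.49


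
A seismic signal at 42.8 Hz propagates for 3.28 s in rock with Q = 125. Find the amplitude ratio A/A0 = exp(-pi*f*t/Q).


pi*f*t/Q = pi*42.8*3.28/125 = 3.528235
A/A0 = exp(-3.528235) = 0.029357

0.029357


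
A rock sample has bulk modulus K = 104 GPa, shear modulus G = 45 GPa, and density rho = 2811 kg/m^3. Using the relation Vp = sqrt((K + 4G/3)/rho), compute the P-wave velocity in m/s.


First compute the effective modulus:
K + 4G/3 = 104e9 + 4*45e9/3 = 164000000000.0 Pa
Then divide by density:
164000000000.0 / 2811 = 58342226.9655 Pa/(kg/m^3)
Take the square root:
Vp = sqrt(58342226.9655) = 7638.21 m/s

7638.21


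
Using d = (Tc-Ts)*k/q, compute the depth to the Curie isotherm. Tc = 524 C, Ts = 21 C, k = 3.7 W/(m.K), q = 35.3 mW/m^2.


T_Curie - T_surf = 524 - 21 = 503 C
Convert q to W/m^2: 35.3 mW/m^2 = 0.0353 W/m^2
d = 503 * 3.7 / 0.0353 = 52722.38 m

52722.38


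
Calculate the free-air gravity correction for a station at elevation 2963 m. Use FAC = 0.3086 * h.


FAC = 0.3086 * h
= 0.3086 * 2963
= 914.3818 mGal

914.3818


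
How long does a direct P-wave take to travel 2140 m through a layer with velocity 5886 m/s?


t = x / V
= 2140 / 5886
= 0.3636 s

0.3636


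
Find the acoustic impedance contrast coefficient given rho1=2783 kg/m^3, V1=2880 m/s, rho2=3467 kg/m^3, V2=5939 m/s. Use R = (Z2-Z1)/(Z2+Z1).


Z1 = 2783 * 2880 = 8015040
Z2 = 3467 * 5939 = 20590513
R = (20590513 - 8015040) / (20590513 + 8015040) = 12575473 / 28605553 = 0.4396

0.4396


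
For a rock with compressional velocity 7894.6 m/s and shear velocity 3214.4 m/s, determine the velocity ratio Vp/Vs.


Vp/Vs = 7894.6 / 3214.4
= 2.456

2.456


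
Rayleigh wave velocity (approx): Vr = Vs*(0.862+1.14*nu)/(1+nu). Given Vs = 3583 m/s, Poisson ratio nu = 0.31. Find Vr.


Numerator factor = 0.862 + 1.14*0.31 = 1.2154
Denominator = 1 + 0.31 = 1.31
Vr = 3583 * 1.2154 / 1.31 = 3324.26 m/s

3324.26


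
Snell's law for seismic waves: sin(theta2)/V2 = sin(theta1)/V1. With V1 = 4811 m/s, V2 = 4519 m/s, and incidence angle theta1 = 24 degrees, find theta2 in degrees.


sin(theta1) = sin(24 deg) = 0.406737
sin(theta2) = V2/V1 * sin(theta1) = 4519/4811 * 0.406737 = 0.38205
theta2 = arcsin(0.38205) = 22.4607 degrees

22.4607


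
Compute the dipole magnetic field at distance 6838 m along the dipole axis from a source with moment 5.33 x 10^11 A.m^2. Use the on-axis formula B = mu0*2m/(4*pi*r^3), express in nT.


m = 5.33 x 10^11 = 533000000000 A.m^2
2m = 1066000000000 A.m^2
r^3 = 6838^3 = 319732872472
B = (4pi*10^-7) * 1066000000000 / (4*pi * 319732872472) * 1e9
= 1339575.107491 / 4017881773076.79 * 1e9
= 333.4033 nT

333.4033


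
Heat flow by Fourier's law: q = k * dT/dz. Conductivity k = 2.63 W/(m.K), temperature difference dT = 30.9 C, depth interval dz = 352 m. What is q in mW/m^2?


q = k * dT / dz * 1000
= 2.63 * 30.9 / 352 * 1000
= 0.230872 * 1000
= 230.8722 mW/m^2

230.8722


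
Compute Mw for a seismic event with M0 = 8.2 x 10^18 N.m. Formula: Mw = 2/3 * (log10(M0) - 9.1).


log10(M0) = log10(8.2 x 10^18) = 18.9138
Mw = 2/3 * (18.9138 - 9.1)
= 2/3 * 9.8138
= 6.54

6.54


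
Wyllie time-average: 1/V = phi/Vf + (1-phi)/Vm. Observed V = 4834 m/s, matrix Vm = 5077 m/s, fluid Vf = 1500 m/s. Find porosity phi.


1/V - 1/Vm = 1/4834 - 1/5077 = 9.9e-06
1/Vf - 1/Vm = 1/1500 - 1/5077 = 0.0004697
phi = 9.9e-06 / 0.0004697 = 0.0211

0.0211
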